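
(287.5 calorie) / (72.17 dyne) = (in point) 4.725e+09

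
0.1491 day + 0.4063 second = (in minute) 214.7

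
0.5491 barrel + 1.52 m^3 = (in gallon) 424.6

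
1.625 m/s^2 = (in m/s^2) 1.625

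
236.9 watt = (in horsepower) 0.3177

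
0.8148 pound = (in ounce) 13.04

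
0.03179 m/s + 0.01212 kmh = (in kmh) 0.1266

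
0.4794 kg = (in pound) 1.057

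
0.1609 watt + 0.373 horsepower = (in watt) 278.3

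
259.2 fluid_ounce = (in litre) 7.665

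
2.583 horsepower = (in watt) 1926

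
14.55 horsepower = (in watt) 1.085e+04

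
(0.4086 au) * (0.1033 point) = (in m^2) 2.228e+06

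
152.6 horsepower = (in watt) 1.138e+05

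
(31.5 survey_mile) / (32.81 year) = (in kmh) 0.0001764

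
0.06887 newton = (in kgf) 0.007023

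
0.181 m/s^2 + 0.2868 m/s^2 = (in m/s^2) 0.4678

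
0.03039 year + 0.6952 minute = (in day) 11.09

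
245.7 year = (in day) 8.968e+04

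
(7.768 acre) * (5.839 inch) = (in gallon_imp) 1.026e+06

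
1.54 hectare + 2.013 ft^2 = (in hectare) 1.54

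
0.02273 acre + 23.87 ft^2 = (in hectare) 0.00942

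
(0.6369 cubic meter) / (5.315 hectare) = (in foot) 3.931e-05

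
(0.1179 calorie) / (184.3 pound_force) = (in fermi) 6.017e+11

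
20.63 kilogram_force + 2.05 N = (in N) 204.4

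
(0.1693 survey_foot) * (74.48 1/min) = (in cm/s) 6.406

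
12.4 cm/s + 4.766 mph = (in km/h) 8.117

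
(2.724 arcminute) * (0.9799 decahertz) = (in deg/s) 0.4449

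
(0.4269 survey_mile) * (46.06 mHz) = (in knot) 61.51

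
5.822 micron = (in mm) 0.005822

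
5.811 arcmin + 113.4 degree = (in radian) 1.981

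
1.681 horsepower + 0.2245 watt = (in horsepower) 1.681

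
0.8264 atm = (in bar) 0.8373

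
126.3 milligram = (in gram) 0.1263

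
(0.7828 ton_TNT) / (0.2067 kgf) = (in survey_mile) 1.004e+06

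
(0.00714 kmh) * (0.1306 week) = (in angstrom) 1.567e+12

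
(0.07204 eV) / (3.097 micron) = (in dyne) 3.727e-10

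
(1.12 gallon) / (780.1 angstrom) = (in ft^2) 5.85e+05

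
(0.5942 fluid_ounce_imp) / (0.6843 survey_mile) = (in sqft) 1.65e-07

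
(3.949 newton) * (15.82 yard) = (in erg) 5.713e+08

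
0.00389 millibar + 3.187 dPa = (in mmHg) 0.005308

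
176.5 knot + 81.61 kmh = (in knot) 220.6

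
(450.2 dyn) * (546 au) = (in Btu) 3.485e+08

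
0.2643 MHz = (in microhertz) 2.643e+11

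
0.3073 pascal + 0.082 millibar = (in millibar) 0.08507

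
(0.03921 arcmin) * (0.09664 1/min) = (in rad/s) 1.837e-08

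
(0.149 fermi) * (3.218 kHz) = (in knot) 9.32e-13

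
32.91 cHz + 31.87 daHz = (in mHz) 3.19e+05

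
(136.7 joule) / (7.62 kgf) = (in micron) 1.829e+06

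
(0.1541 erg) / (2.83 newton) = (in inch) 2.144e-07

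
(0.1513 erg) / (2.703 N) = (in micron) 0.005597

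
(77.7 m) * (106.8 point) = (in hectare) 0.0002927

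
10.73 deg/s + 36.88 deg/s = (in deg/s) 47.61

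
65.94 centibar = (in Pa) 6.594e+04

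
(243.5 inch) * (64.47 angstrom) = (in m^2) 3.987e-08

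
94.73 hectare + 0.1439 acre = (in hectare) 94.79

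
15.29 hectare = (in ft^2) 1.646e+06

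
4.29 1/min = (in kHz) 7.15e-05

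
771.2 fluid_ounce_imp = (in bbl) 0.1378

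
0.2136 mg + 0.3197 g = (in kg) 0.0003199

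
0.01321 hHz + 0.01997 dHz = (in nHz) 1.323e+09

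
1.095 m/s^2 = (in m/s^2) 1.095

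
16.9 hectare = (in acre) 41.76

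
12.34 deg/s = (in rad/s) 0.2154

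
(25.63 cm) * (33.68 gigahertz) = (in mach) 2.535e+07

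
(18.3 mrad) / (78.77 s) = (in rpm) 0.002219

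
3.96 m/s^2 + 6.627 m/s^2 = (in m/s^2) 10.59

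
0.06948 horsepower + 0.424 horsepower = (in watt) 368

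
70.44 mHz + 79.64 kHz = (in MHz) 0.07964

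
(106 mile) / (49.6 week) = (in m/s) 0.005687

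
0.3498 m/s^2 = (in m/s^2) 0.3498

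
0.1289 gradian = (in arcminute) 6.961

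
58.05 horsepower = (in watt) 4.329e+04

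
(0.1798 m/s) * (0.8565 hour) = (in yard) 606.3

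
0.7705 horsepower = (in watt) 574.6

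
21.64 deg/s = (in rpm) 3.607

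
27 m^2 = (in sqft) 290.6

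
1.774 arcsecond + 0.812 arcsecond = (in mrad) 0.01254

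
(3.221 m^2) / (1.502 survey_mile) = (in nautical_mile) 7.195e-07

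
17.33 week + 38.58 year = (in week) 2029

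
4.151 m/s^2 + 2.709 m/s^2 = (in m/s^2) 6.86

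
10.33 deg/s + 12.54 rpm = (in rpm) 14.26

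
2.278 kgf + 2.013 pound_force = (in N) 31.29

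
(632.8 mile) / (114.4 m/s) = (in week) 0.01472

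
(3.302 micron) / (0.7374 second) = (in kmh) 1.612e-05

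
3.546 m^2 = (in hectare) 0.0003546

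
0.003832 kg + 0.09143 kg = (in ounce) 3.36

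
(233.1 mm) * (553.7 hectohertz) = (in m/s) 1.291e+04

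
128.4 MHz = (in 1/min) 7.704e+09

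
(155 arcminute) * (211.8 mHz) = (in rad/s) 0.00955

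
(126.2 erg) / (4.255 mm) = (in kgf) 0.0003024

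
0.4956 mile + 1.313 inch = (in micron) 7.976e+08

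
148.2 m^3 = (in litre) 1.482e+05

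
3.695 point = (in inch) 0.05132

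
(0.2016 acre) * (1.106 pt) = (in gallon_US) 84.09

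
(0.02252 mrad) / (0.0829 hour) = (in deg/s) 4.323e-06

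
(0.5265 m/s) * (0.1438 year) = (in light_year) 2.524e-10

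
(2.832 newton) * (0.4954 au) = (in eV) 1.31e+30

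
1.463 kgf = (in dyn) 1.435e+06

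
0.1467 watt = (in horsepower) 0.0001967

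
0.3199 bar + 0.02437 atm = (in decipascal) 3.446e+05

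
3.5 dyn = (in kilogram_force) 3.569e-06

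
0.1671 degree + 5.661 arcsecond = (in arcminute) 10.12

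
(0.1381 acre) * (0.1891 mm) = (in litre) 105.7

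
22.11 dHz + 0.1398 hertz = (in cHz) 235.1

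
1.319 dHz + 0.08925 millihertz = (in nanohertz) 1.32e+08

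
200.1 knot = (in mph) 230.3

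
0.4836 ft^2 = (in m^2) 0.04493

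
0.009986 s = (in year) 3.167e-10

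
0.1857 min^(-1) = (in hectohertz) 3.095e-05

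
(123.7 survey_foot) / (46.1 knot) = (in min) 0.0265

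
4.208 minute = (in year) 8.006e-06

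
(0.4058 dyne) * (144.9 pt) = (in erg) 2.074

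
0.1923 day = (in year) 0.0005268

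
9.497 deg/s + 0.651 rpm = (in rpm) 2.234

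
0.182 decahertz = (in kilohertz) 0.00182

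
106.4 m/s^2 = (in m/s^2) 106.4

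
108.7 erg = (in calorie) 2.598e-06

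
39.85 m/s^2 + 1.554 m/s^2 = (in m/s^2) 41.4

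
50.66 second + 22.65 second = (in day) 0.0008485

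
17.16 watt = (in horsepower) 0.02301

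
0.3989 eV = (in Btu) 6.058e-23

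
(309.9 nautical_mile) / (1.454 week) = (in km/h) 2.35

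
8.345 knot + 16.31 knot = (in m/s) 12.68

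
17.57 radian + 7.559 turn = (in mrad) 6.506e+04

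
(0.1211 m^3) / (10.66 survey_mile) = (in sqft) 7.598e-05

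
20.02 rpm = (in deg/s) 120.1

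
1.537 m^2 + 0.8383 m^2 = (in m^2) 2.375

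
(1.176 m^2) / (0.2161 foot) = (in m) 17.85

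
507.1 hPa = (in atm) 0.5005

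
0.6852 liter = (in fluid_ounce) 23.17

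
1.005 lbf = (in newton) 4.47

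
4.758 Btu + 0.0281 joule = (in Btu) 4.758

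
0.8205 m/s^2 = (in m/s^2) 0.8205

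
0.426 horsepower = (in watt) 317.7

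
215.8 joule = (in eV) 1.347e+21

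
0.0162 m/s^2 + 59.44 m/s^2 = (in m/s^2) 59.46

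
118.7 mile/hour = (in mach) 0.1558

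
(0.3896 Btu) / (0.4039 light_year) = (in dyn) 1.076e-08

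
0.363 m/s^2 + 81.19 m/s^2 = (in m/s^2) 81.55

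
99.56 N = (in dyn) 9.956e+06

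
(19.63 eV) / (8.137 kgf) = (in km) 3.941e-23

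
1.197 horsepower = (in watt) 892.6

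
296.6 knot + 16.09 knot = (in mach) 0.4724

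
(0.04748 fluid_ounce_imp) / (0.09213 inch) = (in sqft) 0.006205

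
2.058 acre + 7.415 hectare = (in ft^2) 8.878e+05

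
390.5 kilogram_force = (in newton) 3829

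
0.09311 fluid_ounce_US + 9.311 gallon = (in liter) 35.25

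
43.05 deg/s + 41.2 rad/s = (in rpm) 400.6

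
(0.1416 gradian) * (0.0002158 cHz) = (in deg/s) 2.75e-07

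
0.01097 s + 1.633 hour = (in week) 0.00972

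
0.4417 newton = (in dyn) 4.417e+04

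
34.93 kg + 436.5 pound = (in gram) 2.329e+05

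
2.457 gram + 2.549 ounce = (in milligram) 7.472e+04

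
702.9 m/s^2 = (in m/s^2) 702.9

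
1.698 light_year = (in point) 4.554e+19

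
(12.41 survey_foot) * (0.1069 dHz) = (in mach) 0.0001188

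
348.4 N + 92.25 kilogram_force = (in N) 1253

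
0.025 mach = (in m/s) 8.513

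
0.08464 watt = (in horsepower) 0.0001135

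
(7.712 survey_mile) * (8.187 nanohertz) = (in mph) 0.0002273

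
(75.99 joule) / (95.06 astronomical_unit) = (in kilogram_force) 5.449e-13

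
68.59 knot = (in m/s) 35.29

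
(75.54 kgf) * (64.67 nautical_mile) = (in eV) 5.538e+26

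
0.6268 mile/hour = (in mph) 0.6268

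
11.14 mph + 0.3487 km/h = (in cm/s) 507.7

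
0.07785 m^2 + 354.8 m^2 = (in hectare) 0.03549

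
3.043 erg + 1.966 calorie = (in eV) 5.134e+19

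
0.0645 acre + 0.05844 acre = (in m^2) 497.5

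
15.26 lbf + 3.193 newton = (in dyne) 7.107e+06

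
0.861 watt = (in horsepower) 0.001155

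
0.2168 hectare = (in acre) 0.5357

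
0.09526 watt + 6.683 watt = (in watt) 6.778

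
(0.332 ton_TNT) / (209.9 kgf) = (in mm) 6.748e+08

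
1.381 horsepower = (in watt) 1030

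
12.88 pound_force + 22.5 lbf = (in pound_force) 35.38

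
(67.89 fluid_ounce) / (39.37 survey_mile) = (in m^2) 3.169e-08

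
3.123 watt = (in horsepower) 0.004188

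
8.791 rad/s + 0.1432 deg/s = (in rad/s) 8.793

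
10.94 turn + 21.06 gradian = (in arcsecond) 1.425e+07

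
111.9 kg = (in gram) 1.119e+05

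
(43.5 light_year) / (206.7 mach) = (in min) 9.746e+10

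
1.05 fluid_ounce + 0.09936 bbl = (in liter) 15.83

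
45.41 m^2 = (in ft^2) 488.8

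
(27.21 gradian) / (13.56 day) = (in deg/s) 2.09e-05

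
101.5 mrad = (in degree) 5.816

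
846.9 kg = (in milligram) 8.469e+08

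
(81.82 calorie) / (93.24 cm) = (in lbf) 82.54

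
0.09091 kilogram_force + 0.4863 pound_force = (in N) 3.055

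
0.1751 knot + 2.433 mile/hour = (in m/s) 1.178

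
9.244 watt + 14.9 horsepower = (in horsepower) 14.91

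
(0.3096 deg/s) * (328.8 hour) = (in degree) 3.665e+05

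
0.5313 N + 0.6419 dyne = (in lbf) 0.1194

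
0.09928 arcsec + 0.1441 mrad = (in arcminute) 0.497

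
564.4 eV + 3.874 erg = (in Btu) 3.672e-10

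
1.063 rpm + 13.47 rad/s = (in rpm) 129.7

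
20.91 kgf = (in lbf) 46.1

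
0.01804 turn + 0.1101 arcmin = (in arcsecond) 2.339e+04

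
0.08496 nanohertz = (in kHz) 8.496e-14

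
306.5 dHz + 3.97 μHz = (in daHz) 3.065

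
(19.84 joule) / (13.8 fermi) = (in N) 1.438e+15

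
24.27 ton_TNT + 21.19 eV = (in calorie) 2.427e+10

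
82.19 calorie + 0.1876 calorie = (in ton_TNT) 8.238e-08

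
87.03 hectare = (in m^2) 8.703e+05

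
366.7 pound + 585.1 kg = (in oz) 2.651e+04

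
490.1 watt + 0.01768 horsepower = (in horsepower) 0.6749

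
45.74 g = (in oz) 1.613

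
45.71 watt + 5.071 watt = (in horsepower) 0.0681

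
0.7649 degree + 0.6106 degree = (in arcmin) 82.53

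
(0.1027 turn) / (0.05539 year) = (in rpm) 3.528e-06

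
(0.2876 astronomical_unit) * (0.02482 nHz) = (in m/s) 1.068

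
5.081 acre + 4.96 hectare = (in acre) 17.34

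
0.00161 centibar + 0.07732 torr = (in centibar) 0.01192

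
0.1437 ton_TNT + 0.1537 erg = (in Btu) 5.699e+05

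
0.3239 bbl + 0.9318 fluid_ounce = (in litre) 51.52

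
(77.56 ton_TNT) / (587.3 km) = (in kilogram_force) 5.634e+04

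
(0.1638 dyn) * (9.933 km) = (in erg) 1.627e+05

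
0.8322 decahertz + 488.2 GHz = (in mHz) 4.882e+14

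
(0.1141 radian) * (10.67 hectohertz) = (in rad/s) 121.7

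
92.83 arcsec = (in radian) 0.0004501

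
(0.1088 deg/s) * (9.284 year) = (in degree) 3.185e+07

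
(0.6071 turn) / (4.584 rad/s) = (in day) 9.631e-06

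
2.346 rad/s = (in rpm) 22.4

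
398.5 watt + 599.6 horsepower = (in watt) 4.475e+05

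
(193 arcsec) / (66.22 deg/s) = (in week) 1.339e-09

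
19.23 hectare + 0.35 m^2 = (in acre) 47.52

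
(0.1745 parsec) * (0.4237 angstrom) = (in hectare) 22.81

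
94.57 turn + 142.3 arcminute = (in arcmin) 2.043e+06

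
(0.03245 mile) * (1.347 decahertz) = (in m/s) 703.4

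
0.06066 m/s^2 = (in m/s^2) 0.06066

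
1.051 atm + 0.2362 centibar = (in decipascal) 1.067e+06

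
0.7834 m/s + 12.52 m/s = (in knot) 25.86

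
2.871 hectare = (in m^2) 2.871e+04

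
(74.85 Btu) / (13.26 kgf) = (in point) 1.721e+06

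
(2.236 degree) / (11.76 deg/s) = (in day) 2.201e-06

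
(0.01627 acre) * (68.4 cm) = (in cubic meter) 45.04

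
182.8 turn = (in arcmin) 3.948e+06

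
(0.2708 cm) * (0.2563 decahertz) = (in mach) 2.038e-05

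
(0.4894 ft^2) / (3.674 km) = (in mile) 7.69e-09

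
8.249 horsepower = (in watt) 6151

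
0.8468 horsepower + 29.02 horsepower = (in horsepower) 29.87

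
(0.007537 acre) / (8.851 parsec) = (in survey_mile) 6.939e-20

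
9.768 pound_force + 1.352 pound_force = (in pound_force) 11.12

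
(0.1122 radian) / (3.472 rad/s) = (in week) 5.343e-08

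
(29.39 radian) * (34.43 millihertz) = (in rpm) 9.663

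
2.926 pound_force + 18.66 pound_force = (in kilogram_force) 9.791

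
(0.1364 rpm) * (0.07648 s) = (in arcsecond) 225.3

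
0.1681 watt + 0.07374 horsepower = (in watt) 55.16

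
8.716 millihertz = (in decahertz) 0.0008716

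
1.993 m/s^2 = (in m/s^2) 1.993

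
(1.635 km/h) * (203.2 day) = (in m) 7.974e+06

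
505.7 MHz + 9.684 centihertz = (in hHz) 5.057e+06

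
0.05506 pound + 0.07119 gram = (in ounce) 0.8835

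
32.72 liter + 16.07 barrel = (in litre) 2588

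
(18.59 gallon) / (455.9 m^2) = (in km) 1.544e-07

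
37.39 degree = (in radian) 0.6526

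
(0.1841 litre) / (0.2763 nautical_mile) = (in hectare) 3.598e-11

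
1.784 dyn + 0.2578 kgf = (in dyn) 2.528e+05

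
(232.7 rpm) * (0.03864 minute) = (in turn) 8.992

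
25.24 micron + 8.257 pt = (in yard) 0.003213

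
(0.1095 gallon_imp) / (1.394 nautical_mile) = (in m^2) 1.928e-07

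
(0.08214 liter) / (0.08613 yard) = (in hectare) 1.043e-07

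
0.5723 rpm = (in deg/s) 3.434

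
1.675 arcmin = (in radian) 0.0004872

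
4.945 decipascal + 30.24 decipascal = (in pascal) 3.518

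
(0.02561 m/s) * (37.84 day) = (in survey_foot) 2.747e+05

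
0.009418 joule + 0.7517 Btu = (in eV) 4.95e+21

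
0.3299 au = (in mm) 4.935e+13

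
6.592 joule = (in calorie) 1.576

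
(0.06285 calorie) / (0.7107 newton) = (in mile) 0.0002299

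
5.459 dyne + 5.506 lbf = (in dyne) 2.449e+06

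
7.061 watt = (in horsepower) 0.009469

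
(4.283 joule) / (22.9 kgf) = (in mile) 1.185e-05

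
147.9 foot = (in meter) 45.08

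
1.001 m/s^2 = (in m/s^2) 1.001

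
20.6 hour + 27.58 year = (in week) 1438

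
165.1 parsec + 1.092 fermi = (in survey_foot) 1.671e+19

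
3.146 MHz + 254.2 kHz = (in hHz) 3.4e+04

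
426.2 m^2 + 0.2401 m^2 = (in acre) 0.1054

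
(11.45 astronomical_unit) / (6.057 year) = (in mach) 26.34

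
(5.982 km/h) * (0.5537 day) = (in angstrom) 7.949e+14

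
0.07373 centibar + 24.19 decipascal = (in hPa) 0.7615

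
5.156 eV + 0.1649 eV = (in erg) 8.525e-12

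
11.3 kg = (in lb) 24.91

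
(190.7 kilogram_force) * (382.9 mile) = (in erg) 1.152e+16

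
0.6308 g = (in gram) 0.6308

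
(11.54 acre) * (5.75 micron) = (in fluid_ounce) 9080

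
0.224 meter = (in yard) 0.245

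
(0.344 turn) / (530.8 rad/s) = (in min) 6.787e-05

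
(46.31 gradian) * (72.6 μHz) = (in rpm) 0.0005043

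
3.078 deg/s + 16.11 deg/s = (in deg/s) 19.19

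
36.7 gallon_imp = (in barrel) 1.049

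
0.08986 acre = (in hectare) 0.03637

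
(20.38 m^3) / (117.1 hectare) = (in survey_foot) 5.71e-05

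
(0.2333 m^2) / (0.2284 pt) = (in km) 2.895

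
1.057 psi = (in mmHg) 54.66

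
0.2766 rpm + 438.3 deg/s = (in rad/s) 7.679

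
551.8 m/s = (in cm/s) 5.518e+04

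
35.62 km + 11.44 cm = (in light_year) 3.765e-12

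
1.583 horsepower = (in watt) 1180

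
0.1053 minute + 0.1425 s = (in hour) 0.001795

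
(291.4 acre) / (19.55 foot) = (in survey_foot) 6.493e+05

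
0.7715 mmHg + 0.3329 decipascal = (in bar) 0.001029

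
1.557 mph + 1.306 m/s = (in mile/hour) 4.478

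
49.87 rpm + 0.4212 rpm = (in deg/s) 301.7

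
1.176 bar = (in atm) 1.161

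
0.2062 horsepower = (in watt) 153.8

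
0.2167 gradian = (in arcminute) 11.7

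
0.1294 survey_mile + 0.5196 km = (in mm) 7.278e+05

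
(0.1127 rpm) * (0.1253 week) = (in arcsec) 1.845e+08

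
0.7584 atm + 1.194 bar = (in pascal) 1.962e+05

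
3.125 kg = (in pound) 6.889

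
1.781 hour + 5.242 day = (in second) 4.593e+05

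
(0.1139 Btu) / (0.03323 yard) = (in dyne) 3.955e+08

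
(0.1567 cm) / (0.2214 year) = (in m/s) 2.244e-10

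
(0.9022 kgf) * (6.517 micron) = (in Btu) 5.465e-08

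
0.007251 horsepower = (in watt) 5.407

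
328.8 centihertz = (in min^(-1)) 197.3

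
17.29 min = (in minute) 17.29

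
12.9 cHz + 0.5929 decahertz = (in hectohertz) 0.06058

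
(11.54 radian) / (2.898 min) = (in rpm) 0.6338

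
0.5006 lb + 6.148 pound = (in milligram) 3.016e+06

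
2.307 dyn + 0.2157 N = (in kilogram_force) 0.022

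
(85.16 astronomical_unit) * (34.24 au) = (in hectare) 6.526e+21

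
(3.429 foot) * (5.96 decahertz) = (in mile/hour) 139.3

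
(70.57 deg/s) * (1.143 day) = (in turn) 1.936e+04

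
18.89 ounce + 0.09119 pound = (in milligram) 5.769e+05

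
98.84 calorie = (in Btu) 0.392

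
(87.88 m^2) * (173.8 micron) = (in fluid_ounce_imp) 537.6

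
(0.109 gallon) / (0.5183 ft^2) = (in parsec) 2.777e-19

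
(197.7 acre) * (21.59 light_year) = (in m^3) 1.634e+23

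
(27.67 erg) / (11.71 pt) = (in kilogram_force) 6.83e-05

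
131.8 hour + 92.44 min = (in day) 5.556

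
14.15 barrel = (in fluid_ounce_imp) 7.918e+04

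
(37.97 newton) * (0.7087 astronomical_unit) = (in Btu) 3.816e+09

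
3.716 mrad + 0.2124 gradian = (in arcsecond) 1455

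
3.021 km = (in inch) 1.189e+05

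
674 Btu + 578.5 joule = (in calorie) 1.701e+05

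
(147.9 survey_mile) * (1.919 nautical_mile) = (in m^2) 8.459e+08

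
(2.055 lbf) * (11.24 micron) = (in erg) 1027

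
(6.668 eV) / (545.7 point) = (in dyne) 5.549e-13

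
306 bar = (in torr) 2.295e+05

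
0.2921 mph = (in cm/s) 13.06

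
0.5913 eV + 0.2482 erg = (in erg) 0.2482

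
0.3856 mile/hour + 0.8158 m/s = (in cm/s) 98.82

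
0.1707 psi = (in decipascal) 1.177e+04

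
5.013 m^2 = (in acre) 0.001239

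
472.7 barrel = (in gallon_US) 1.985e+04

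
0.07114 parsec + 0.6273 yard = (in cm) 2.195e+17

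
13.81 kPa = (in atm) 0.1363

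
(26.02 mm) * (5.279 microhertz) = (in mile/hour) 3.073e-07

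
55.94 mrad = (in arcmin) 192.3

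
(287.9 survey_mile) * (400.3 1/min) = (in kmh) 1.113e+07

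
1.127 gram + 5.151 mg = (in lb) 0.002496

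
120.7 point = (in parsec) 1.38e-18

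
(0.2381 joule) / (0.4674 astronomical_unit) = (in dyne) 3.405e-07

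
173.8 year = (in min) 9.135e+07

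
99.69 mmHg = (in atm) 0.1312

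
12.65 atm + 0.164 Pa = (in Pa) 1.282e+06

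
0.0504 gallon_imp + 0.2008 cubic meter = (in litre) 201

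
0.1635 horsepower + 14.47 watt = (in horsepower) 0.1829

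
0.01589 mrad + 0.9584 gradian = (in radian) 0.01507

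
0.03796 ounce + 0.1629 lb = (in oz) 2.644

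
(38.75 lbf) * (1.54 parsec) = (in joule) 8.191e+18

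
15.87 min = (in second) 952.2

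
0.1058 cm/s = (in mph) 0.002367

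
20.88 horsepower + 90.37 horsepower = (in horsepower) 111.3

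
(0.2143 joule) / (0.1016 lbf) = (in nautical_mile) 0.000256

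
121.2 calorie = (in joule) 507.1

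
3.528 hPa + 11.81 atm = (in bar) 11.97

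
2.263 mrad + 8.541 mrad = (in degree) 0.619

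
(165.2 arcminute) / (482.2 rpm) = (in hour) 2.643e-07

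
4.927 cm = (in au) 3.293e-13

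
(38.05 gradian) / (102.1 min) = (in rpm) 0.0009317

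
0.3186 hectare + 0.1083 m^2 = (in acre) 0.7873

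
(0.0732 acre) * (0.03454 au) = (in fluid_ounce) 5.176e+16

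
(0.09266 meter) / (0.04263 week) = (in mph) 8.039e-06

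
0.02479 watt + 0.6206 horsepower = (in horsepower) 0.6206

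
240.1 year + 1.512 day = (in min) 1.262e+08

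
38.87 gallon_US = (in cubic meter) 0.1471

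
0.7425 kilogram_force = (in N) 7.281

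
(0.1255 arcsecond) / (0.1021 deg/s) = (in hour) 9.484e-08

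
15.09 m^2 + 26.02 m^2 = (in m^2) 41.11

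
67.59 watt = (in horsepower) 0.09064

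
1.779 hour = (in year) 0.0002031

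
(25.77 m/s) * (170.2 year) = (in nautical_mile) 7.469e+07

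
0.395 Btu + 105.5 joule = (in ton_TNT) 1.248e-07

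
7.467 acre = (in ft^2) 3.253e+05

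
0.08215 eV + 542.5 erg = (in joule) 5.425e-05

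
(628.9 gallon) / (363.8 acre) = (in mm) 0.001617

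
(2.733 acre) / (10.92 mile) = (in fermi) 6.293e+14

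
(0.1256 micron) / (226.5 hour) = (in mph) 3.446e-13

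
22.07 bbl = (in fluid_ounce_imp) 1.235e+05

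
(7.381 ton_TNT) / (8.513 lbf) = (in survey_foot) 2.676e+09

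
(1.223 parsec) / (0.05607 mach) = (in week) 3.268e+09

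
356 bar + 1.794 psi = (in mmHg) 2.671e+05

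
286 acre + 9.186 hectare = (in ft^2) 1.345e+07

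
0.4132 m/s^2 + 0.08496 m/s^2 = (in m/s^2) 0.4982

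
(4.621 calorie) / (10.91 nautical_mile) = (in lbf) 0.0002151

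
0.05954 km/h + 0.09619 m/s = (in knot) 0.2191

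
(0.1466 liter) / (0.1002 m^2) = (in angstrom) 1.463e+07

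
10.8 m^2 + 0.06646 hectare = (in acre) 0.1669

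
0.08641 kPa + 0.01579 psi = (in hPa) 1.953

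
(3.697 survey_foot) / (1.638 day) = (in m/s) 7.962e-06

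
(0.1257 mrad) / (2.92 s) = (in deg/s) 0.002466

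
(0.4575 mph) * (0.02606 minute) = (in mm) 319.8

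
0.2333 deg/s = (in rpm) 0.03888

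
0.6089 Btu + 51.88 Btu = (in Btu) 52.49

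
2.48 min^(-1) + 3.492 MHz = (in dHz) 3.492e+07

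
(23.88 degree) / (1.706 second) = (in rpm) 2.333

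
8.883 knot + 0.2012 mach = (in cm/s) 7308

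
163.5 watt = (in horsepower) 0.2193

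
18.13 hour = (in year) 0.00207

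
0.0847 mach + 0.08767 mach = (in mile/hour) 131.3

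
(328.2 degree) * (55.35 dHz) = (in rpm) 302.8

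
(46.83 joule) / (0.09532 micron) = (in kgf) 5.01e+07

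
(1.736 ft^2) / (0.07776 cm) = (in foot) 680.5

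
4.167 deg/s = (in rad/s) 0.07273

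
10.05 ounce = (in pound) 0.6281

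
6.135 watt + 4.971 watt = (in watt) 11.11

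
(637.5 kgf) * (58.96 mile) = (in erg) 5.932e+15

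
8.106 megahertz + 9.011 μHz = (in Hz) 8.106e+06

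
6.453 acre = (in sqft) 2.811e+05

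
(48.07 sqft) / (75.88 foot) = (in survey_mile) 0.00012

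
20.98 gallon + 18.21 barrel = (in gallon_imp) 654.3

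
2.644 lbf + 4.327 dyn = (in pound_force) 2.644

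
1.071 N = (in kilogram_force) 0.1092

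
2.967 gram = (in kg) 0.002967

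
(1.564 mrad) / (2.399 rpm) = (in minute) 0.0001038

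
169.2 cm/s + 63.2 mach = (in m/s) 2.152e+04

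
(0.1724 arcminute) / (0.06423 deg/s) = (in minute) 0.0007456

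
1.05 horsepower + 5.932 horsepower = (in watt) 5206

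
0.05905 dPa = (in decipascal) 0.05905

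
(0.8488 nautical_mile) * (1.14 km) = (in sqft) 1.929e+07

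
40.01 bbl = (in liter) 6361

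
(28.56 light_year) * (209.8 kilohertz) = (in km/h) 2.041e+23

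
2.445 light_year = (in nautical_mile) 1.249e+13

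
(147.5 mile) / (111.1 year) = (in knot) 0.0001317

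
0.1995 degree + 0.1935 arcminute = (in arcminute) 12.16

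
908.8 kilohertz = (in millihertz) 9.088e+08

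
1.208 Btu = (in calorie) 304.6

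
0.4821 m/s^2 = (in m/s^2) 0.4821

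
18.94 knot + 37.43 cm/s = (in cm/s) 1012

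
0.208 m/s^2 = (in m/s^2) 0.208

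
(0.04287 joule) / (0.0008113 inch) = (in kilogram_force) 212.1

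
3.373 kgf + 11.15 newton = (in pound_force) 9.943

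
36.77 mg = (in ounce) 0.001297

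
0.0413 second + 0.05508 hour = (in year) 6.289e-06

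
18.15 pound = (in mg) 8.233e+06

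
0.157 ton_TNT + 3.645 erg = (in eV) 4.1e+27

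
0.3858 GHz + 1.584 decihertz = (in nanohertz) 3.858e+17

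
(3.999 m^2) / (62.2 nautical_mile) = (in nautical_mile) 1.874e-08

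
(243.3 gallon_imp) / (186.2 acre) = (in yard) 1.605e-06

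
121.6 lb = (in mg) 5.516e+07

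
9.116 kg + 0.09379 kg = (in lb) 20.3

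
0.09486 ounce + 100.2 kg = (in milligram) 1.002e+08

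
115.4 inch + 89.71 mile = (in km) 144.4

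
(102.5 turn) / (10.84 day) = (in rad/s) 0.0006876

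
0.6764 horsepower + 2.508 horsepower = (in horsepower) 3.184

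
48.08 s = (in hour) 0.01336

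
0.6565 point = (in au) 1.548e-15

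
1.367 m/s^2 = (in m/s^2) 1.367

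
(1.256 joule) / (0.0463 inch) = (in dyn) 1.068e+08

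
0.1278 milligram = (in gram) 0.0001278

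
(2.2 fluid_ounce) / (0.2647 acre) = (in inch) 2.391e-06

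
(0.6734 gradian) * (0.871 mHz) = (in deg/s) 0.0005279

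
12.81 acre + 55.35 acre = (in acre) 68.16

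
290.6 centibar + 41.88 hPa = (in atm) 2.909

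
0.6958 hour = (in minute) 41.75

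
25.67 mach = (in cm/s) 8.741e+05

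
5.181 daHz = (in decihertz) 518.1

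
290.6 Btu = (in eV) 1.914e+24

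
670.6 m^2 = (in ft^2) 7218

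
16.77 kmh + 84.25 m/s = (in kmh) 320.1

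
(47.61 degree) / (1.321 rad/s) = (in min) 0.01048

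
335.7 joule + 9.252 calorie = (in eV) 2.337e+21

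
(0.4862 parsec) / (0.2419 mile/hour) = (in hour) 3.854e+13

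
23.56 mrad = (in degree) 1.35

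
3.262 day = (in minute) 4697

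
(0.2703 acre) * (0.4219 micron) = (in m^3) 0.0004615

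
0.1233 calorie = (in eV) 3.22e+18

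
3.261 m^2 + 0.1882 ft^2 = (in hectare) 0.0003278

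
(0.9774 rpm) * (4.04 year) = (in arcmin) 4.483e+10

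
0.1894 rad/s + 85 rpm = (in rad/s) 9.091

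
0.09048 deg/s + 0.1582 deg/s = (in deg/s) 0.2487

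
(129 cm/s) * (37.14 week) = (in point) 8.214e+10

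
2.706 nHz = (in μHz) 0.002706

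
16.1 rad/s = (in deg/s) 922.5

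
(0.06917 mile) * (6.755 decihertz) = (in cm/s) 7520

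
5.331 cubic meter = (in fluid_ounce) 1.803e+05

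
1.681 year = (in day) 613.6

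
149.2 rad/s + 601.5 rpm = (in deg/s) 1.216e+04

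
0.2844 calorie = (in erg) 1.19e+07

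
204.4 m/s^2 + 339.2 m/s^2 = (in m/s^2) 543.6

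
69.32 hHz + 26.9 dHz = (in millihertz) 6.935e+06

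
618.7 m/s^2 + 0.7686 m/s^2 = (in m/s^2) 619.5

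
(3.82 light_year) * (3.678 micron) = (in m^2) 1.329e+11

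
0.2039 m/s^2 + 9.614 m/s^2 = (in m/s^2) 9.818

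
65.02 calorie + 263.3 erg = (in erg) 2.72e+09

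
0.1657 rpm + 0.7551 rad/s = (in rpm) 7.376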